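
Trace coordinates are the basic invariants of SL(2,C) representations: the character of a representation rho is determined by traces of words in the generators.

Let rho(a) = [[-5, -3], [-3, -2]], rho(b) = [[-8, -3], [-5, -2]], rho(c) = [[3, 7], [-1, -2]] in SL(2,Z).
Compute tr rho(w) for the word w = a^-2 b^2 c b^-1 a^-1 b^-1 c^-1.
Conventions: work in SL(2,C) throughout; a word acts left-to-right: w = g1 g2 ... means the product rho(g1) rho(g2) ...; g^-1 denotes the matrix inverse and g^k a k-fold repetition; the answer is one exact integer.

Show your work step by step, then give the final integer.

-714855

rho(a^-1) = [[-2, 3], [3, -5]]
... * rho(a^-1) = [[-2, 3], [3, -5]]  ->  [[13, -21], [-21, 34]]
... * rho(b) = [[-8, -3], [-5, -2]]  ->  [[1, 3], [-2, -5]]
... * rho(b) = [[-8, -3], [-5, -2]]  ->  [[-23, -9], [41, 16]]
... * rho(c) = [[3, 7], [-1, -2]]  ->  [[-60, -143], [107, 255]]
... * rho(b^-1) = [[-2, 3], [5, -8]]  ->  [[-595, 964], [1061, -1719]]
... * rho(a^-1) = [[-2, 3], [3, -5]]  ->  [[4082, -6605], [-7279, 11778]]
... * rho(b^-1) = [[-2, 3], [5, -8]]  ->  [[-41189, 65086], [73448, -116061]]
... * rho(c^-1) = [[-2, -7], [1, 3]]  ->  [[147464, 483581], [-262957, -862319]]
tr = 147464 + -862319 = -714855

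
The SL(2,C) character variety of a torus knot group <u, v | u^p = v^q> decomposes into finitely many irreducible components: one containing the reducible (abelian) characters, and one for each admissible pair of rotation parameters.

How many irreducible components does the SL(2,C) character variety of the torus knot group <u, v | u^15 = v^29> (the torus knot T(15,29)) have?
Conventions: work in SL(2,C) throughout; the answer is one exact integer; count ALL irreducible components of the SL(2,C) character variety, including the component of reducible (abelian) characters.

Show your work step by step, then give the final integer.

Gamma = < u, v | u^15 = v^29 > (torus knot T(15,29)); the central element u^15 = v^29 acts as +I or -I in any irreducible SL(2,C) representation.
On an irreducible component, tr(u) is locked at 2*cos(pi*alpha/15) for some alpha in 1..14, and tr(v) at 2*cos(pi*beta/29) for some beta in 1..28.
Consistency of u^15 = (-1)^alpha I with v^29 = (-1)^beta I forces alpha = beta (mod 2).
Enumerate parity-matched pairs: 7*14 odd-odd plus 7*14 even-even gives 196.
components with irreducible characters: 196; plus the single component of reducible (abelian) characters: total 197.

197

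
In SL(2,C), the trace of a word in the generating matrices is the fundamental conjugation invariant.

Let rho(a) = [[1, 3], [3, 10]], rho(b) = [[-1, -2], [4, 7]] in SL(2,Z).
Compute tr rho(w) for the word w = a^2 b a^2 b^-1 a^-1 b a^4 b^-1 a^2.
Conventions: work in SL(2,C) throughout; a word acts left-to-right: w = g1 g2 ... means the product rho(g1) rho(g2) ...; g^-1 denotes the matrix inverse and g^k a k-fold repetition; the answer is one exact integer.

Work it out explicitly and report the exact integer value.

rho(a) = [[1, 3], [3, 10]]
... * rho(a) = [[1, 3], [3, 10]]  ->  [[10, 33], [33, 109]]
... * rho(b) = [[-1, -2], [4, 7]]  ->  [[122, 211], [403, 697]]
... * rho(a) = [[1, 3], [3, 10]]  ->  [[755, 2476], [2494, 8179]]
... * rho(a) = [[1, 3], [3, 10]]  ->  [[8183, 27025], [27031, 89272]]
... * rho(b^-1) = [[7, 2], [-4, -1]]  ->  [[-50819, -10659], [-167871, -35210]]
... * rho(a^-1) = [[10, -3], [-3, 1]]  ->  [[-476213, 141798], [-1573080, 468403]]
... * rho(b) = [[-1, -2], [4, 7]]  ->  [[1043405, 1945012], [3446692, 6424981]]
... * rho(a) = [[1, 3], [3, 10]]  ->  [[6878441, 22580335], [22721635, 74589886]]
... * rho(a) = [[1, 3], [3, 10]]  ->  [[74619446, 246438673], [246491293, 814063765]]
... * rho(a) = [[1, 3], [3, 10]]  ->  [[813935465, 2688245068], [2688682588, 8880111529]]
... * rho(a) = [[1, 3], [3, 10]]  ->  [[8878670669, 29324257075], [29329017175, 96867163054]]
... * rho(b^-1) = [[7, 2], [-4, -1]]  ->  [[-55146333617, -11566915737], [-182165531991, -38209128704]]
... * rho(a) = [[1, 3], [3, 10]]  ->  [[-89847080828, -281108158221], [-296792918103, -928587883013]]
... * rho(a) = [[1, 3], [3, 10]]  ->  [[-933171555491, -3080622824694], [-3082556567142, -10176257584439]]
tr = -933171555491 + -10176257584439 = -11109429139930

-11109429139930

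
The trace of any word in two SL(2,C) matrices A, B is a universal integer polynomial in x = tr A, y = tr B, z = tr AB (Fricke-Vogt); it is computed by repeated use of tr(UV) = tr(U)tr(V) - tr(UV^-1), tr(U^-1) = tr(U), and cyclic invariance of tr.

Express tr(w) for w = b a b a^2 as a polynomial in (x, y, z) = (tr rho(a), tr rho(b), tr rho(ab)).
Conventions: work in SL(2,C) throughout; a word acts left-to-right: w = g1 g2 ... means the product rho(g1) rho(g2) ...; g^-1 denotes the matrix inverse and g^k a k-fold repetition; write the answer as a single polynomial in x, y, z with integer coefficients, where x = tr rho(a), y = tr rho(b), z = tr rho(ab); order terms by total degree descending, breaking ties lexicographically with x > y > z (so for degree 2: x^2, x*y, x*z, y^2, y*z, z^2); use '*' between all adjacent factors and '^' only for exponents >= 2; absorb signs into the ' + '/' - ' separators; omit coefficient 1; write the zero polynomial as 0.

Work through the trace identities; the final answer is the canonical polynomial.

and trace(b a b a) = trace(a b) * trace(a b) - trace(1)   [split at a repeated a] = z^2 - 2
trace(b a b) = trace(b) * trace(a b) - trace(a)   [square of b] = y*z - x
trace(b a b a^2) = trace(a) * trace(b a b a) - trace(b a b)   [square of a] = x*z^2 - y*z - x

x*z^2 - y*z - x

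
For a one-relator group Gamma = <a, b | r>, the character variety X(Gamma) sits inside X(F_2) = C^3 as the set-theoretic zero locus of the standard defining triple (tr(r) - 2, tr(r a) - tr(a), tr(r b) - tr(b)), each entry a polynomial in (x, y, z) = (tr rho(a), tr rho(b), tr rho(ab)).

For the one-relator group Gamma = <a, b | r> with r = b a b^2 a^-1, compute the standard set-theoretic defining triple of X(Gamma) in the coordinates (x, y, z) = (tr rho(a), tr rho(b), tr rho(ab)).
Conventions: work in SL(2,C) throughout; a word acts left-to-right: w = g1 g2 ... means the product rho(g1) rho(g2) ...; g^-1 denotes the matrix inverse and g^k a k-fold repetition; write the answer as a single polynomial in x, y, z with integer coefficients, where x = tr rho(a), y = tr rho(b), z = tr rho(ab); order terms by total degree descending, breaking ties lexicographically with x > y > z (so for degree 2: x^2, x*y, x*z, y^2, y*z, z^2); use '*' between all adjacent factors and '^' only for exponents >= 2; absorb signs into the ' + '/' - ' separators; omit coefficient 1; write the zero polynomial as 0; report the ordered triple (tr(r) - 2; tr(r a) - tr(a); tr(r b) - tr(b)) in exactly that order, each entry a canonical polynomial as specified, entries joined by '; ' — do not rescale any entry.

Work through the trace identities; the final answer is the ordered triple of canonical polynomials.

x*y^2*z - x^2*y - y*z^2 + y - 2; y^2*z - x*y - x - z; x*y^3*z - x^2*y^2 - y^2*z^2 - y + 2

trace(a b^2) = trace(b) * trace(a b) - trace(a)  (reduce the b square) = y*z - x
next, trace(b a b^2) = trace(b) * trace(a b^2) - trace(a b)  (reduce the b square) = y^2*z - x*y - z
and trace(a b a b) = trace(b a) * trace(b a) - trace(1)  (split on b) = z^2 - 2
next, trace(a b a) = trace(a) * trace(b a) - trace(b)  (reduce the a square) = x*z - y
and trace(b a b^2 a) = trace(b) * trace(a b a b) - trace(a b a)  (reduce the b square) = y*z^2 - x*z - y
trace(b a b^2 a^-1) = trace(b a b^2) * trace(a) - trace(b a b^2 a)  (eliminate a^-1) = x*y^2*z - x^2*y - y*z^2 + y
trace(b^2 a b^2) = trace(b) * trace(a b^3) - trace(a b^2) = y^3*z - x*y^2 - 2*y*z + x
next, trace(b^2) = trace(b) * trace(b) - trace(1) = y^2 - 2
trace(a b^2 a) = trace(a) * trace(b^2 a) - trace(b^2) = x*y*z - x^2 - y^2 + 2
and trace(b^2 a b^2 a) = trace(b) * trace(a b^2 a b) - trace(a b^2 a) = y^2*z^2 - 2*x*y*z + x^2 - 2
and trace(b a b^2 a^-1 b) = trace(b^2 a b^2) * trace(a) - trace(b^2 a b^2 a) = x*y^3*z - x^2*y^2 - y^2*z^2 + 2
assemble the triple (trace(r) - 2; trace(r a) - x; trace(r b) - y)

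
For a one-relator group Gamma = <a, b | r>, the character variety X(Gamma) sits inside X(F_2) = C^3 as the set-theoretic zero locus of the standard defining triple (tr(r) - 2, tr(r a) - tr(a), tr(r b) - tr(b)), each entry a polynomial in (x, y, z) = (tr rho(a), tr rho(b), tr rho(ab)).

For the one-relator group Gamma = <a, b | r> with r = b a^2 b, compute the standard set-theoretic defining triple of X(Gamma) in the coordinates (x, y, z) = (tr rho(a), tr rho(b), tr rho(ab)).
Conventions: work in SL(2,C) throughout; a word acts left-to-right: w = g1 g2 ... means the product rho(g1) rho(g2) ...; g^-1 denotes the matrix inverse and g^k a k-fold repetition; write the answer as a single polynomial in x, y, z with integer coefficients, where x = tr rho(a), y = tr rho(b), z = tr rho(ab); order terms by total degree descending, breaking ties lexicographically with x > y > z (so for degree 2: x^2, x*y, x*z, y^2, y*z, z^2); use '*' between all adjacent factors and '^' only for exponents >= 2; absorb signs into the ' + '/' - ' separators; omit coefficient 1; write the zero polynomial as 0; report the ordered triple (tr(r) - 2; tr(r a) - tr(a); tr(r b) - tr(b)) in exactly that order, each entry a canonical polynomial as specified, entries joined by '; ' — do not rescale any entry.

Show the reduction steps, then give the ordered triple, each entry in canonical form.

trace(b^2 a) = trace(b) trace(a b) - trace(a) = y*z - x
trace(b^2) = trace(b) trace(b) - trace(1) = y^2 - 2
trace(b a^2 b) = trace(a) trace(b^2 a) - trace(b^2) = x*y*z - x^2 - y^2 + 2
trace(b a b a) = trace(b a) trace(b a) - trace(1)  (split on b) = z^2 - 2
trace(b a^2 b a) = trace(a) trace(b a b a) - trace(b a b)  (reduce the a square) = x*z^2 - y*z - x
trace(b^3 a) = trace(b) trace(a b^2) - trace(a b) = y^2*z - x*y - z
trace(b^3) = trace(b) trace(b^2) - trace(b) = y^3 - 3*y
trace(b a^2 b^2) = trace(a) trace(b^3 a) - trace(b^3) = x*y^2*z - x^2*y - y^3 - x*z + 3*y
assemble the triple (trace(r) - 2; trace(r a) - x; trace(r b) - y)

x*y*z - x^2 - y^2; x*z^2 - y*z - 2*x; x*y^2*z - x^2*y - y^3 - x*z + 2*y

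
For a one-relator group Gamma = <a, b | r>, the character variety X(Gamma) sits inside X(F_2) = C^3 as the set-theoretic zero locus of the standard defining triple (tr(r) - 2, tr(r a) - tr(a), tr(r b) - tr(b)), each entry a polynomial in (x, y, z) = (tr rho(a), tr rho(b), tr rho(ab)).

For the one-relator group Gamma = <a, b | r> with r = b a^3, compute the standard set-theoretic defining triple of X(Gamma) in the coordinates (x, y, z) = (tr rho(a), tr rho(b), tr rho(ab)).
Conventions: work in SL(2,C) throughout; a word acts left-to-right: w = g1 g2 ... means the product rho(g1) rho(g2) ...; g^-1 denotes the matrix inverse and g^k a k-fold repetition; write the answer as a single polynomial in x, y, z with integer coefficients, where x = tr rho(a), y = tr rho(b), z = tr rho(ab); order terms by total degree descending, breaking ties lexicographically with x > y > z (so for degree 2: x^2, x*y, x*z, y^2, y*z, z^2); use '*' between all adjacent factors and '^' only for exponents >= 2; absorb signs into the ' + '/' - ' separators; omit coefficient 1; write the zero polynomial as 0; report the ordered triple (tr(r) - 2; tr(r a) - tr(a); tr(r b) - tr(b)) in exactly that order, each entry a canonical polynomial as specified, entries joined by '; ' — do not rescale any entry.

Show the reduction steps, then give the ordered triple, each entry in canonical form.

reduce: tr(a b a) = tr(a)*tr(b a) - tr(b)   [square of a] = x*z - y
tr(b a^3) = tr(a)*tr(a b a) - tr(a b)   [square of a] = x^2*z - x*y - z
reduce: tr(b a^4) = tr(a)*tr(b a^3) - tr(b a^2) = x^3*z - x^2*y - 2*x*z + y
so tr(a^2) = tr(a)*tr(a) - tr(1)   [square of a] = x^2 - 2
tr(a^3) = tr(a)*tr(a^2) - tr(a)   [square of a] = x^3 - 3*x
tr(b a^3 b) = tr(b)*tr(a^3 b) - tr(a^3)   [square of b] = x^2*y*z - x^3 - x*y^2 - y*z + 3*x
assemble the triple (tr(r) - 2; tr(r a) - x; tr(r b) - y)

x^2*z - x*y - z - 2; x^3*z - x^2*y - 2*x*z - x + y; x^2*y*z - x^3 - x*y^2 - y*z + 3*x - y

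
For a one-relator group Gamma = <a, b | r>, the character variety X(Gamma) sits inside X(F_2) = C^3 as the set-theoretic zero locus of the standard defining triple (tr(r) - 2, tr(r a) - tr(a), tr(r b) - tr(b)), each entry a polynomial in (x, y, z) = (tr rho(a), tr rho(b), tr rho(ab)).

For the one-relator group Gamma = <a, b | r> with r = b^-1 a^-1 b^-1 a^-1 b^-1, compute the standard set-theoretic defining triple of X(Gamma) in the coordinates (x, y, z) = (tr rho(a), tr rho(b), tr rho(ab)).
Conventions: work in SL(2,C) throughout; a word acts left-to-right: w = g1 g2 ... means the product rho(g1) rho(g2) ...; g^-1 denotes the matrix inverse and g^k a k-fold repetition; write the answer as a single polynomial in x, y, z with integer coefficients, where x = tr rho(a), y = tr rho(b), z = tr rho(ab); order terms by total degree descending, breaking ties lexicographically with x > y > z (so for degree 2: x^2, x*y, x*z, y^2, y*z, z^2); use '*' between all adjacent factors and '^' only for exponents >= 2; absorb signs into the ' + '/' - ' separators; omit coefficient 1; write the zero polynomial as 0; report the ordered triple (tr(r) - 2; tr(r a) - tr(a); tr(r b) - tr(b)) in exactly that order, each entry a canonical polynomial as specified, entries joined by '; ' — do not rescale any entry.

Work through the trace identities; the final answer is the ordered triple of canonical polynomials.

y*z^2 - x*z - y - 2; x*y*z^2 - x^2*z - z^3 - x*y - x + 3*z; z^2 - y - 2

tr(b^-1) = tr(b) = y
tr(b^-1 a) = tr(a) tr(b) - tr(a b) = x*y - z
tr(b^-1 a^-1) = tr(b^-1) tr(a) - tr(b^-1 a) = z
tr(a^-2 b^-1) = tr(b^-1 a^-1) tr(a) - tr(b^-1) = x*z - y
tr(a^-2) = tr(a^-1) tr(a) - tr(1) = x^2 - 2
tr(a^-1 b^-2 a^-1) = tr(a^-2 b^-1) tr(b) - tr(a^-2) = x*y*z - x^2 - y^2 + 2
tr(b a b) = tr(b) tr(a b) - tr(a) = y*z - x
tr(b a b a) = tr(b a) tr(b a) - tr(1)   [split at repeated b] = z^2 - 2
tr(a b a^-1 b) = tr(b a b) tr(a) - tr(b a b a) = x*y*z - x^2 - z^2 + 2
tr(b a^-1 b^-1 a) = tr(a b a^-1) tr(b) - tr(a b a^-1 b) = -x*y*z + x^2 + y^2 + z^2 - 2
tr(a^-1 b a^-1 b^-1) = tr(b a^-1 b^-1) tr(a) - tr(b a^-1 b^-1 a) = x*y*z - y^2 - z^2 + 2
tr(a^-1 b a^-1) = tr(a^-1 b) tr(a) - tr(a^-1 b a) = x^2*y - x*z - y
tr(a^-1 b^-2 a^-1 b) = tr(a^-1 b a^-1 b^-1) tr(b) - tr(a^-1 b a^-1) = x*y^2*z - x^2*y - y^3 - y*z^2 + x*z + 3*y
tr(b^-1 a^-1 b^-1 a^-1 b^-1) = tr(a^-1 b^-2 a^-1) tr(b) - tr(a^-1 b^-2 a^-1 b) = y*z^2 - x*z - y
tr(a^-2 b^-1 a b) = tr(b^-1 a b a^-1) tr(a) - tr(b^-1 a b) = -x^2*y*z + x^3 + x*y^2 + x*z^2 - 3*x
tr(a^-1 b^-1 a b^-1 a^-1) = tr(a^-2 b^-1 a) tr(b) - tr(a^-2 b^-1 a b) = x^2*y*z - x^3 - x*y^2 - x*z^2 + y*z + 3*x
tr(a b a b a) = tr(a) tr(b a b a) - tr(b a b) = x*z^2 - y*z - x
tr(a b a b a b) = tr(a b a b) tr(a b) - tr(b a)   [split at repeated a] = z^3 - 3*z
tr(b a b^-1 a b a) = tr(a b a b a) tr(b) - tr(a b a b a b) = x*y*z^2 - y^2*z - z^3 - x*y + 3*z
tr(b a^-1 b a b^-1 a) = tr(b a b^-1 a b) tr(a) - tr(b a b^-1 a b a) = x^2*y^2*z - x^3*y - x*y^3 - 2*x*y*z^2 + x^2*z + y^2*z + z^3 + 4*x*y - 3*z
tr(a b^-1 a^-1 b a^-1 b) = tr(b a^-1 b a b^-1) tr(a) - tr(b a^-1 b a b^-1 a) = -x^2*y^2*z + x^3*y + x*y^3 + 2*x*y*z^2 - x^2*z - y^2*z - z^3 - 3*x*y + 3*z
tr(a^-1 b^-1 a b^-1 a^-1 b) = tr(a b^-1 a^-1 b a^-1) tr(b) - tr(a b^-1 a^-1 b a^-1 b) = x^2*y^2*z - x^3*y - x*y^3 - 2*x*y*z^2 + x^2*z + y^2*z + z^3 + 4*x*y - 3*z
tr(b^-1 a^-1 b^-1 a^-1 b^-1 a) = tr(a^-1 b^-1 a b^-1 a^-1) tr(b) - tr(a^-1 b^-1 a b^-1 a^-1 b) = x*y*z^2 - x^2*z - z^3 - x*y + 3*z
assemble the triple (tr(r) - 2; tr(r a) - x; tr(r b) - y)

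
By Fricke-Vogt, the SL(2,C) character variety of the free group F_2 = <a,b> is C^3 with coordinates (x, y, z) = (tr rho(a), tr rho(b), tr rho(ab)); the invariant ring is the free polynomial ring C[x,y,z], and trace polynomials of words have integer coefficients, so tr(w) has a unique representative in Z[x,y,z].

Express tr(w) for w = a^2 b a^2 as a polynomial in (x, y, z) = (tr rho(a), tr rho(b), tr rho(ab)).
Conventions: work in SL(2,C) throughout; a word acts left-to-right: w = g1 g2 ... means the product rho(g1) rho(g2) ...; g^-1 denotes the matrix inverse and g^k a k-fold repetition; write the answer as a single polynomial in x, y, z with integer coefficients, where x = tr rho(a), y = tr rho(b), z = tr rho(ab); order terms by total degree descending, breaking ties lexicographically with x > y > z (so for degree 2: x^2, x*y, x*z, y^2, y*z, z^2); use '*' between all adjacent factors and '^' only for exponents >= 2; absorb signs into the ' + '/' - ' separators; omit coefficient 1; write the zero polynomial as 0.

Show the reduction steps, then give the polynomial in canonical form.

x^3*z - x^2*y - 2*x*z + y

use: tr(a b a) = tr(a) tr(b a) - tr(b)   [square of a] = x*z - y
tr(a b a^2) = tr(a) tr(a b a) - tr(a b)   [square of a] = x^2*z - x*y - z
tr(a^2 b a^2) = tr(a) tr(a b a^2) - tr(a b a)   [square of a] = x^3*z - x^2*y - 2*x*z + y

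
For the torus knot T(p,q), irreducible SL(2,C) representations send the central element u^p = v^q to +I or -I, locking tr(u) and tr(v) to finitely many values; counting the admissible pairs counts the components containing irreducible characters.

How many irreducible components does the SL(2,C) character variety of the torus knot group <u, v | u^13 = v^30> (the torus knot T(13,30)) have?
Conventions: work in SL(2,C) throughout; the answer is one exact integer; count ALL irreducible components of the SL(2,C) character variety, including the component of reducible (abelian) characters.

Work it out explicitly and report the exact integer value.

In the torus knot group T(13,30), u^13 = v^30 is central, so an irreducible representation sends it to +I or -I (Schur).
This locks tr(u) to 2*cos(pi*alpha/13), alpha in 1..12, and tr(v) to 2*cos(pi*beta/30), beta in 1..29, on each component of irreducible characters.
Consistency of u^13 = (-1)^alpha I with v^30 = (-1)^beta I forces alpha = beta (mod 2).
Counting: 6 odd alphas x 15 odd betas + 6 even alphas x 14 even betas = 90 + 84 = 174.
That is 174 components of irreducible characters, and with the reducible (abelian) component the total is 175.

175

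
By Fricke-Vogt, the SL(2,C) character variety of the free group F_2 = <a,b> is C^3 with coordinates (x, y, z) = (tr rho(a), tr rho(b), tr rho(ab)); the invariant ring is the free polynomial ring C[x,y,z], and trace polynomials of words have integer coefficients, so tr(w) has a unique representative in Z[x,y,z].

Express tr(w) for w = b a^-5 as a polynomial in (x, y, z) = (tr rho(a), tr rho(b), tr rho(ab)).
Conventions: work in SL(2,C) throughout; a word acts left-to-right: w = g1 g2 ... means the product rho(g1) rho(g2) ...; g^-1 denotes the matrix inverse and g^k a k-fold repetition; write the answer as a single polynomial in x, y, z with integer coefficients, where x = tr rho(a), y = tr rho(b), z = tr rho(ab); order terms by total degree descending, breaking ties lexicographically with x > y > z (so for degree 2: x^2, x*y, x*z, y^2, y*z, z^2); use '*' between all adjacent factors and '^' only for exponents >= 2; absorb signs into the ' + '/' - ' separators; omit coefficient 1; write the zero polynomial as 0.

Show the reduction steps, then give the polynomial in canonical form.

next, trace(b a^-1) = trace(b) trace(a) - trace(b a)  (eliminate a^-1) = x*y - z
trace(b a^-2) = trace(b a^-1) trace(a) - trace(b)  (eliminate a^-1) = x^2*y - x*z - y
trace(b a^-3) = trace(b a^-2) trace(a) - trace(b a^-1)  (eliminate a^-1) = x^3*y - x^2*z - 2*x*y + z
next, trace(a^-3 b a^-1) = trace(b a^-3) trace(a) - trace(b a^-2)  (eliminate a^-1) = x^4*y - x^3*z - 3*x^2*y + 2*x*z + y
and trace(b a^-5) = trace(a^-3 b a^-1) trace(a) - trace(a^-3 b)  (eliminate a^-1) = x^5*y - x^4*z - 4*x^3*y + 3*x^2*z + 3*x*y - z

x^5*y - x^4*z - 4*x^3*y + 3*x^2*z + 3*x*y - z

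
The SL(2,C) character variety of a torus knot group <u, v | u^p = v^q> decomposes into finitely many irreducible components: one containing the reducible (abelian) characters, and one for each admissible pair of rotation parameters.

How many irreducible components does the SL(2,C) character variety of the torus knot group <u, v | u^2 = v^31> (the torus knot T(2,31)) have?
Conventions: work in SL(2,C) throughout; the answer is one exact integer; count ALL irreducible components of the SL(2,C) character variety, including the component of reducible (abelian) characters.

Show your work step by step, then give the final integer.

16

For T(2,31): irreducibility forces the central element u^2 = v^31 to one of +I, -I.
On an irreducible component, tr(u) is locked at 2*cos(pi*alpha/2) for some alpha in 1..1, and tr(v) at 2*cos(pi*beta/31) for some beta in 1..30.
u^2 = (-1)^alpha I and v^31 = (-1)^beta I must agree, so alpha and beta have equal parity.
count pairs: odd alpha (1 choices) x odd beta (15), plus even alpha (0) x even beta (15): 1*15 + 0*15 = 15.
components with irreducible characters: 15; plus the single component of reducible (abelian) characters: total 16.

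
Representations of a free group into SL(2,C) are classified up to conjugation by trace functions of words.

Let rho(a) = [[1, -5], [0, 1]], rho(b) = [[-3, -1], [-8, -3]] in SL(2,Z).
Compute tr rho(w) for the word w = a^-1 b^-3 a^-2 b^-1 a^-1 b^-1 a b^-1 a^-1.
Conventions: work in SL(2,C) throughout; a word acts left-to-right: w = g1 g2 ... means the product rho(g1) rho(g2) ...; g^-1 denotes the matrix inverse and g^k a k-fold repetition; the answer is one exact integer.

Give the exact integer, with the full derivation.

-301307998

rho(a^-1) = [[1, 5], [0, 1]]
... * rho(b^-1) = [[-3, 1], [8, -3]]  ->  [[37, -14], [8, -3]]
... * rho(b^-1) = [[-3, 1], [8, -3]]  ->  [[-223, 79], [-48, 17]]
... * rho(b^-1) = [[-3, 1], [8, -3]]  ->  [[1301, -460], [280, -99]]
... * rho(a^-1) = [[1, 5], [0, 1]]  ->  [[1301, 6045], [280, 1301]]
... * rho(a^-1) = [[1, 5], [0, 1]]  ->  [[1301, 12550], [280, 2701]]
... * rho(b^-1) = [[-3, 1], [8, -3]]  ->  [[96497, -36349], [20768, -7823]]
... * rho(a^-1) = [[1, 5], [0, 1]]  ->  [[96497, 446136], [20768, 96017]]
... * rho(b^-1) = [[-3, 1], [8, -3]]  ->  [[3279597, -1241911], [705832, -267283]]
... * rho(a) = [[1, -5], [0, 1]]  ->  [[3279597, -17639896], [705832, -3796443]]
... * rho(b^-1) = [[-3, 1], [8, -3]]  ->  [[-150957959, 56199285], [-32489040, 12095161]]
... * rho(a^-1) = [[1, 5], [0, 1]]  ->  [[-150957959, -698590510], [-32489040, -150350039]]
tr = -150957959 + -150350039 = -301307998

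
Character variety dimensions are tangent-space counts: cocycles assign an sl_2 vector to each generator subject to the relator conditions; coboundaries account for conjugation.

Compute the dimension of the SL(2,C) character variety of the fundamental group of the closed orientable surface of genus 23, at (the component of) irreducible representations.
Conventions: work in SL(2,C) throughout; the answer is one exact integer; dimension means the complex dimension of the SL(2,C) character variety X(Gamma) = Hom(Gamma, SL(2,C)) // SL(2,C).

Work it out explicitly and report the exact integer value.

132

The genus-23 surface group: 2g = 46 generators, one relator prod [a_i, b_i].
Before the relator condition, cocycle space has dim 3*46 = 138.
H^2 = coker(d_2) is dual to H^0 = 0 at irreducible rho (Poincare duality), so d_2 is onto: dim Z^1 = 135.
Coboundaries contribute dim B^1 = 3 (injective at irreducible rho).
Hence dim X = 135 - 3 = 132.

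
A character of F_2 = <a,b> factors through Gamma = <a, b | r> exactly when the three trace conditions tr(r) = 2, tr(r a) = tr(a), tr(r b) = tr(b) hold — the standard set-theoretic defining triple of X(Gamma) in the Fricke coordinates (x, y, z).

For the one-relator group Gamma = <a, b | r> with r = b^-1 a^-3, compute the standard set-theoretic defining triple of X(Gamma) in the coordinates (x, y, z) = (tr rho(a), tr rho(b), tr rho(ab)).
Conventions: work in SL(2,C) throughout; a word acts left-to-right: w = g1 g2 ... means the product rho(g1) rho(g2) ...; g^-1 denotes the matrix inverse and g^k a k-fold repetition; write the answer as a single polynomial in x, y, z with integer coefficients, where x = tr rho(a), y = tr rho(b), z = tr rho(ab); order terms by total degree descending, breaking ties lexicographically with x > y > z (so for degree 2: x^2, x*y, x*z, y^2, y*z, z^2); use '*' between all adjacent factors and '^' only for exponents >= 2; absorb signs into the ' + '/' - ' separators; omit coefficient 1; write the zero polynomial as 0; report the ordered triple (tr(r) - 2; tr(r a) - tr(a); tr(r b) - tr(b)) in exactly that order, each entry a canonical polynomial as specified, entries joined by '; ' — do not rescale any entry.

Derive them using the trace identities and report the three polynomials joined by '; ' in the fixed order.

x^2*z - x*y - z - 2; x*z - x - y; x^3 - 3*x - y

trace(a^-1) = trace(a) = x
trace(a^-1 b) = trace(b) trace(a) - trace(b a)   [inverse elimination on a] = x*y - z
trace(b^-1 a^-1) = trace(a^-1) trace(b) - trace(a^-1 b)   [inverse elimination on b] = z
trace(a^-2 b^-1) = trace(b^-1 a^-1) trace(a) - trace(b^-1)   [inverse elimination on a] = x*z - y
trace(b^-1 a^-3) = trace(a^-2 b^-1) trace(a) - trace(a^-2 b^-1 a)   [inverse elimination on a] = x^2*z - x*y - z
trace(a^-2) = trace(a^-1) trace(a) - trace(1) = x^2 - 2
trace(a^-3) = trace(a^-2) trace(a) - trace(a^-1) = x^3 - 3*x
assemble the triple (trace(r) - 2; trace(r a) - x; trace(r b) - y)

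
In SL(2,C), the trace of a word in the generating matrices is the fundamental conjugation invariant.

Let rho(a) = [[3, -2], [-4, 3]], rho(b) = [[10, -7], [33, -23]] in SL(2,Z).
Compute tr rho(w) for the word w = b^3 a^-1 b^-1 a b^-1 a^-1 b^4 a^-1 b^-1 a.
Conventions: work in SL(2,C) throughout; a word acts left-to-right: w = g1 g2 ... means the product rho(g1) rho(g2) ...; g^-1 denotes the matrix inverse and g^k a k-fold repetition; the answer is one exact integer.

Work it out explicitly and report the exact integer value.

-3028160801

rho(b) = [[10, -7], [33, -23]]
... * rho(b) = [[10, -7], [33, -23]]  ->  [[-131, 91], [-429, 298]]
... * rho(b) = [[10, -7], [33, -23]]  ->  [[1693, -1176], [5544, -3851]]
... * rho(a^-1) = [[3, 2], [4, 3]]  ->  [[375, -142], [1228, -465]]
... * rho(b^-1) = [[-23, 7], [-33, 10]]  ->  [[-3939, 1205], [-12899, 3946]]
... * rho(a) = [[3, -2], [-4, 3]]  ->  [[-16637, 11493], [-54481, 37636]]
... * rho(b^-1) = [[-23, 7], [-33, 10]]  ->  [[3382, -1529], [11075, -5007]]
... * rho(a^-1) = [[3, 2], [4, 3]]  ->  [[4030, 2177], [13197, 7129]]
... * rho(b) = [[10, -7], [33, -23]]  ->  [[112141, -78281], [367227, -256346]]
... * rho(b) = [[10, -7], [33, -23]]  ->  [[-1461863, 1015476], [-4787148, 3325369]]
... * rho(b) = [[10, -7], [33, -23]]  ->  [[18892078, -13122907], [61865697, -42973451]]
... * rho(b) = [[10, -7], [33, -23]]  ->  [[-244135151, 169582315], [-799466913, 555329494]]
... * rho(a^-1) = [[3, 2], [4, 3]]  ->  [[-54076193, 20476643], [-177082763, 67054656]]
... * rho(b^-1) = [[-23, 7], [-33, 10]]  ->  [[568023220, -173766921], [1860099901, -569032781]]
... * rho(a) = [[3, -2], [-4, 3]]  ->  [[2399137344, -1657347203], [7856430827, -5427298145]]
tr = 2399137344 + -5427298145 = -3028160801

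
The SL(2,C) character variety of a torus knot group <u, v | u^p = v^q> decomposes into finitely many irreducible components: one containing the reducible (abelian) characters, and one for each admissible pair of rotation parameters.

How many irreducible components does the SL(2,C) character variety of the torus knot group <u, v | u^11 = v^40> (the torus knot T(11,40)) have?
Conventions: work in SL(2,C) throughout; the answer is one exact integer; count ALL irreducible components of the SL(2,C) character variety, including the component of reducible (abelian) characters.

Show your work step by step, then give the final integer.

Gamma = < u, v | u^11 = v^40 > (torus knot T(11,40)); the central element u^11 = v^40 acts as +I or -I in any irreducible SL(2,C) representation.
This locks tr(u) to 2*cos(pi*alpha/11), alpha in 1..10, and tr(v) to 2*cos(pi*beta/40), beta in 1..39, on each component of irreducible characters.
u^11 = (-1)^alpha I and v^40 = (-1)^beta I must agree, so alpha and beta have equal parity.
Enumerate parity-matched pairs: 5*20 odd-odd plus 5*19 even-even gives 195.
Total: 195 irreducible-character components + 1 reducible (abelian) component = 196.

196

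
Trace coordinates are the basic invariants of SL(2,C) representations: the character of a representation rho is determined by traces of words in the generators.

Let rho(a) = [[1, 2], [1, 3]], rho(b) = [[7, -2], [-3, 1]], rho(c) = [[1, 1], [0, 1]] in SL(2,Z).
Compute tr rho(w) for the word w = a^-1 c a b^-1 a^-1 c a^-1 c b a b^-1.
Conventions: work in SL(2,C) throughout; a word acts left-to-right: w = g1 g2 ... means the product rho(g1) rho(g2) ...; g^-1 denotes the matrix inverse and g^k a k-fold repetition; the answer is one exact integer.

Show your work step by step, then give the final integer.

rho(a^-1) = [[3, -2], [-1, 1]]
... * rho(c) = [[1, 1], [0, 1]]  ->  [[3, 1], [-1, 0]]
... * rho(a) = [[1, 2], [1, 3]]  ->  [[4, 9], [-1, -2]]
... * rho(b^-1) = [[1, 2], [3, 7]]  ->  [[31, 71], [-7, -16]]
... * rho(a^-1) = [[3, -2], [-1, 1]]  ->  [[22, 9], [-5, -2]]
... * rho(c) = [[1, 1], [0, 1]]  ->  [[22, 31], [-5, -7]]
... * rho(a^-1) = [[3, -2], [-1, 1]]  ->  [[35, -13], [-8, 3]]
... * rho(c) = [[1, 1], [0, 1]]  ->  [[35, 22], [-8, -5]]
... * rho(b) = [[7, -2], [-3, 1]]  ->  [[179, -48], [-41, 11]]
... * rho(a) = [[1, 2], [1, 3]]  ->  [[131, 214], [-30, -49]]
... * rho(b^-1) = [[1, 2], [3, 7]]  ->  [[773, 1760], [-177, -403]]
tr = 773 + -403 = 370

370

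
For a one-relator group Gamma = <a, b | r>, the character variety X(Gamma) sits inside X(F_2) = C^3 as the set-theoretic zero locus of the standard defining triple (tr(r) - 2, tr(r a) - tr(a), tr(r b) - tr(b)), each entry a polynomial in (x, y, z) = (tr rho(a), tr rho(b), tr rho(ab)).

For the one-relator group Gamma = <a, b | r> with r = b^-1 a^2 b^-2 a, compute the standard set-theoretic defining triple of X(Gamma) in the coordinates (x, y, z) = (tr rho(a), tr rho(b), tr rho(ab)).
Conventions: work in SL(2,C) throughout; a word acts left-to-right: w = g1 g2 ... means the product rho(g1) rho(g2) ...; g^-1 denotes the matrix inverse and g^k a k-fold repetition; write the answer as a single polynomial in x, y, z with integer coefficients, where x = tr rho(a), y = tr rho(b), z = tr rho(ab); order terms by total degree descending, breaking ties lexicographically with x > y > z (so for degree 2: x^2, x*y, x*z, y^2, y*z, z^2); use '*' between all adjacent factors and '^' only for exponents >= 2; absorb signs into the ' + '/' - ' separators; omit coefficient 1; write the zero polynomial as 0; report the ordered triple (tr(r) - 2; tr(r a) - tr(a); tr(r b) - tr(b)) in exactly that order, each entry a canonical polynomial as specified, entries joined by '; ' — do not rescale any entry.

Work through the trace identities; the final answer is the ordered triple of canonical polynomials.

x^3*y^3 - 2*x^2*y^2*z - x^3*y - x*y^3 + x*y*z^2 + x^2*z + y^2*z + x*y - z - 2; x^4*y^3 - 2*x^3*y^2*z - x^4*y - 2*x^2*y^3 + x^2*y*z^2 + x^3*z + 2*x*y^2*z + 3*x^2*y + y^3 - 2*x*z - x - 3*y; x^3*y^2 - x^2*y*z - x^3 - 2*x*y^2 + y*z + 3*x - y

trace(a^2) = trace(a) trace(a) - trace(1) = x^2 - 2
trace(a^3) = trace(a) trace(a^2) - trace(a) = x^3 - 3*x
use: trace(a b a) = trace(a) trace(b a) - trace(b) = x*z - y
trace(a^3 b) = trace(a) trace(a b a) - trace(a b) = x^2*z - x*y - z
trace(a^2 b^-1 a) = trace(a^3) trace(b) - trace(a^3 b) = x^3*y - x^2*z - 2*x*y + z
apply: trace(b a b a) = trace(a b) trace(a b) - trace(1) = z^2 - 2
apply: trace(b a b) = trace(b) trace(a b) - trace(a) = y*z - x
apply: trace(a b a^2 b) = trace(a) trace(b a b a) - trace(b a b) = x*z^2 - y*z - x
trace(a^2 b^-1 a b) = trace(a b a^2) trace(b) - trace(a b a^2 b) = x^2*y*z - x*y^2 - x*z^2 + x
apply: trace(b^-1 a b^-1 a^2) = trace(a^2 b^-1 a) trace(b) - trace(a^2 b^-1 a b) = x^3*y^2 - 2*x^2*y*z - x*y^2 + x*z^2 + y*z - x
trace(b^-1 a^2 b^-2 a) = trace(b^-1 a b^-1 a^2) trace(b) - trace(b^-1 a b^-1 a^2 b) = x^3*y^3 - 2*x^2*y^2*z - x^3*y - x*y^3 + x*y*z^2 + x^2*z + y^2*z + x*y - z
trace(a^4) = trace(a) trace(a^3) - trace(a^2) = x^4 - 4*x^2 + 2
use: trace(a^4 b) = trace(a) trace(a^2 b a) - trace(a^2 b) = x^3*z - x^2*y - 2*x*z + y
trace(b^-1 a^4) = trace(a^4) trace(b) - trace(a^4 b) = x^4*y - x^3*z - 3*x^2*y + 2*x*z + y
trace(a^2 b^-2 a^2) = trace(b^-1 a^4) trace(b) - trace(b^-1 a^4 b) = x^4*y^2 - x^3*y*z - x^4 - 3*x^2*y^2 + 2*x*y*z + 4*x^2 + y^2 - 2
use: trace(b a^2 b) = trace(b) trace(a^2 b) - trace(a^2) = x*y*z - x^2 - y^2 + 2
apply: trace(a^2 b a^2 b) = trace(a) trace(b a^2 b a) - trace(b a^2 b) = x^2*z^2 - 2*x*y*z + y^2 - 2
trace(b^-1 a^2 b a^2) = trace(a^2 b a^2) trace(b) - trace(a^2 b a^2 b) = x^3*y*z - x^2*y^2 - x^2*z^2 + 2
use: trace(a^2 b^-2 a^2 b) = trace(b^-1 a^2 b a^2) trace(b) - trace(b^-1 a^2 b a^2 b) = x^3*y^2*z - x^2*y^3 - x^2*y*z^2 - x^3*z + x^2*y + 2*x*z + y
trace(b^-1 a^2 b^-2 a^2) = trace(a^2 b^-2 a^2) trace(b) - trace(a^2 b^-2 a^2 b) = x^4*y^3 - 2*x^3*y^2*z - x^4*y - 2*x^2*y^3 + x^2*y*z^2 + x^3*z + 2*x*y^2*z + 3*x^2*y + y^3 - 2*x*z - 3*y
apply: trace(a^2 b^-2 a) = trace(b^-1 a^3) trace(b) - trace(b^-1 a^3 b)   [inverse elimination on b] = x^3*y^2 - x^2*y*z - x^3 - 2*x*y^2 + y*z + 3*x
assemble the triple (trace(r) - 2; trace(r a) - x; trace(r b) - y)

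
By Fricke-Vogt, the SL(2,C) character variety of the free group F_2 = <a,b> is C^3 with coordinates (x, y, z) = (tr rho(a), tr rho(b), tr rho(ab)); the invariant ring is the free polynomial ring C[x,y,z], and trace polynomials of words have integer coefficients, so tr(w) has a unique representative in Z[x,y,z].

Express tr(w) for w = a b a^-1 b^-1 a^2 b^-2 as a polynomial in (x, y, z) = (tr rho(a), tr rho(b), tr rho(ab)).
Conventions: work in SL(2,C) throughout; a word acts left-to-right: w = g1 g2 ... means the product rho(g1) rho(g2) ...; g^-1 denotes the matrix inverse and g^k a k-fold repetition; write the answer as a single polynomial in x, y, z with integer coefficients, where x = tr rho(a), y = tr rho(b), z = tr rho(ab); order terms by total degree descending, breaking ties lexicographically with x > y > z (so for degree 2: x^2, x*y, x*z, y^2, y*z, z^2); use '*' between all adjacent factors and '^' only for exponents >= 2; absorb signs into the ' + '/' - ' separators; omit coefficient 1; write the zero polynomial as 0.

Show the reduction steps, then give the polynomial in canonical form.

-x^3*y^3*z + x^4*y^2 + x^2*y^4 + 2*x^2*y^2*z^2 - x*y*z^3 - x^4 - 5*x^2*y^2 - x^2*z^2 - y^4 - y^2*z^2 + 2*x*y*z + 4*x^2 + 4*y^2 + z^2 - 2

use: tr(a^2) = tr(a) tr(a) - tr(1)   [square of a] = x^2 - 2
tr(a^3) = tr(a) tr(a^2) - tr(a)   [square of a] = x^3 - 3*x
tr(b a^2) = tr(a) tr(b a) - tr(b)   [square of a] = x*z - y
tr(a^3 b) = tr(a) tr(b a^2) - tr(b a)   [square of a] = x^2*z - x*y - z
tr(a^2 b^-1 a) = tr(a^3) tr(b) - tr(a^3 b)   [inverse elimination on b] = x^3*y - x^2*z - 2*x*y + z
use: tr(a b a^3) = tr(a) tr(b a^3) - tr(b a^2)   [square of a] = x^3*z - x^2*y - 2*x*z + y
tr(b a b a) = tr(a b) tr(a b) - tr(1)   [split at a repeated a] = z^2 - 2
tr(b a b) = tr(b) tr(a b) - tr(a)   [square of b] = y*z - x
tr(a b a b a) = tr(a) tr(b a b a) - tr(b a b)   [square of a] = x*z^2 - y*z - x
tr(a b a^3 b) = tr(a) tr(a b a b a) - tr(a b a b)   [square of a] = x^2*z^2 - x*y*z - x^2 - z^2 + 2
tr(a^2 b^-1 a b a) = tr(a b a^3) tr(b) - tr(a b a^3 b)   [inverse elimination on b] = x^3*y*z - x^2*y^2 - x^2*z^2 - x*y*z + x^2 + y^2 + z^2 - 2
tr(b a b a b a) = tr(a b a b) tr(a b) - tr(b a)   [split at a repeated a] = z^3 - 3*z
apply: tr(b a b a b) = tr(b) tr(a b a b) - tr(a b a)   [square of b] = y*z^2 - x*z - y
tr(a b a b a^2 b) = tr(a) tr(b a b a b a) - tr(b a b a b)   [square of a] = x*z^3 - y*z^2 - 2*x*z + y
tr(a^2 b^-1 a b a b) = tr(a b a b a^2) tr(b) - tr(a b a b a^2 b)   [inverse elimination on b] = x^2*y*z^2 - x*y^2*z - x*z^3 - x^2*y + 2*x*z + y
use: tr(b^-1 a^2 b^-1 a b a) = tr(a^2 b^-1 a b a) tr(b) - tr(a^2 b^-1 a b a b)   [inverse elimination on b] = x^3*y^2*z - x^2*y^3 - 2*x^2*y*z^2 + x*z^3 + 2*x^2*y + y^3 + y*z^2 - 2*x*z - 3*y
use: tr(a b a^-1 b^-1 a^2 b^-1) = tr(b^-1 a^2 b^-1 a b) tr(a) - tr(b^-1 a^2 b^-1 a b a)   [inverse elimination on a] = -x^3*y^2*z + x^4*y + x^2*y^3 + 2*x^2*y*z^2 - x^3*z - x*z^3 - 4*x^2*y - y^3 - y*z^2 + 3*x*z + 3*y
use: tr(a b^2 a) = tr(b) tr(a^2 b) - tr(a^2)   [square of b] = x*y*z - x^2 - y^2 + 2
tr(b a^3 b) = tr(a) tr(a b^2 a) - tr(a b^2)   [square of a] = x^2*y*z - x^3 - x*y^2 - y*z + 3*x
tr(a^3 b a^-1 b) = tr(b a^3 b) tr(a) - tr(b a^3 b a)   [inverse elimination on a] = x^3*y*z - x^4 - x^2*y^2 - x^2*z^2 + 4*x^2 + z^2 - 2
tr(a b a^-1 b^-1 a^2) = tr(a^3 b a^-1) tr(b) - tr(a^3 b a^-1 b)   [inverse elimination on b] = -x^3*y*z + x^4 + x^2*y^2 + x^2*z^2 + x*y*z - 4*x^2 - y^2 - z^2 + 2
use: tr(a b a^-1 b^-1 a^2 b^-2) = tr(a b a^-1 b^-1 a^2 b^-1) tr(b) - tr(a b a^-1 b^-1 a^2)   [inverse elimination on b] = -x^3*y^3*z + x^4*y^2 + x^2*y^4 + 2*x^2*y^2*z^2 - x*y*z^3 - x^4 - 5*x^2*y^2 - x^2*z^2 - y^4 - y^2*z^2 + 2*x*y*z + 4*x^2 + 4*y^2 + z^2 - 2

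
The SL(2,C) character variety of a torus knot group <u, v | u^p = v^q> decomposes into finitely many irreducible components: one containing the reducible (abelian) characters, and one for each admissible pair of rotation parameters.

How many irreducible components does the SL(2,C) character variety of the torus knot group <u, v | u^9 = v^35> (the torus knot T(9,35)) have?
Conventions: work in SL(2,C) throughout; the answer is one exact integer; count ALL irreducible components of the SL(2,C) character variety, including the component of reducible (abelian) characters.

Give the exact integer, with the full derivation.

137

Gamma = < u, v | u^9 = v^35 > (torus knot T(9,35)); the central element u^9 = v^35 acts as +I or -I in any irreducible SL(2,C) representation.
So on each irreducible component the traces are pinned: tr(u) = 2*cos(pi*alpha/9) with 1 <= alpha <= 8, tr(v) = 2*cos(pi*beta/35) with 1 <= beta <= 34.
u^9 = (-1)^alpha I and v^35 = (-1)^beta I must agree, so alpha and beta have equal parity.
Enumerate parity-matched pairs: 4*17 odd-odd plus 4*17 even-even gives 136.
components with irreducible characters: 136; plus the single component of reducible (abelian) characters: total 137.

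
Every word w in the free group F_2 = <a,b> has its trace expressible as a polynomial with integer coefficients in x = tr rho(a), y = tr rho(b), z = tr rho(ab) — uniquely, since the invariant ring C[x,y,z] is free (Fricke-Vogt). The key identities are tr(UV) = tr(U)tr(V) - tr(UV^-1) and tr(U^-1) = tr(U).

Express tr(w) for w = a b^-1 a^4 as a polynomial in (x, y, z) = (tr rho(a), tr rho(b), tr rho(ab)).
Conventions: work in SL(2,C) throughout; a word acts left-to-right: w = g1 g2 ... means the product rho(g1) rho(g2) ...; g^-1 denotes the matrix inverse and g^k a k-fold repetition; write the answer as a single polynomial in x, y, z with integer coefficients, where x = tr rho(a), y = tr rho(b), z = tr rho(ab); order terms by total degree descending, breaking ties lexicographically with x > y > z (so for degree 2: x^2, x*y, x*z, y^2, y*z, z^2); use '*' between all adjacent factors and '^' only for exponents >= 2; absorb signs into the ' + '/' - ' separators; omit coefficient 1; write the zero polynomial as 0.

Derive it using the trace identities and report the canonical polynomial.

x^5*y - x^4*z - 4*x^3*y + 3*x^2*z + 3*x*y - z

apply: tr(a^2) = tr(a)*tr(a) - tr(1)   [square of a] = x^2 - 2
tr(a^3) = tr(a)*tr(a^2) - tr(a)   [square of a] = x^3 - 3*x
tr(a^4) = tr(a)*tr(a^3) - tr(a^2)   [square of a] = x^4 - 4*x^2 + 2
tr(a^5) = tr(a)*tr(a^4) - tr(a^3)   [square of a] = x^5 - 5*x^3 + 5*x
tr(a b a) = tr(a)*tr(b a) - tr(b)   [square of a] = x*z - y
tr(a b a^2) = tr(a)*tr(a b a) - tr(a b)   [square of a] = x^2*z - x*y - z
tr(a^2 b a^2) = tr(a)*tr(a b a^2) - tr(a b a)   [square of a] = x^3*z - x^2*y - 2*x*z + y
tr(a^5 b) = tr(a)*tr(a^2 b a^2) - tr(a^2 b a)   [square of a] = x^4*z - x^3*y - 3*x^2*z + 2*x*y + z
use: tr(a b^-1 a^4) = tr(a^5)*tr(b) - tr(a^5 b)   [inverse elimination on b] = x^5*y - x^4*z - 4*x^3*y + 3*x^2*z + 3*x*y - z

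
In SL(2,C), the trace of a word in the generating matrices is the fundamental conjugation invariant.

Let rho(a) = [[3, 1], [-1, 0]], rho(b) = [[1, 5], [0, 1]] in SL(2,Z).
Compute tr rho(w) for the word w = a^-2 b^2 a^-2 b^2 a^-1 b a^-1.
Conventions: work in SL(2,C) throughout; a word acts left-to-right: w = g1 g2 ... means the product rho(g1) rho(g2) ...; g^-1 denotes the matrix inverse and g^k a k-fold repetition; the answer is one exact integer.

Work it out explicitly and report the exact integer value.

28172

rho(a^-1) = [[0, -1], [1, 3]]
... * rho(a^-1) = [[0, -1], [1, 3]]  ->  [[-1, -3], [3, 8]]
... * rho(b) = [[1, 5], [0, 1]]  ->  [[-1, -8], [3, 23]]
... * rho(b) = [[1, 5], [0, 1]]  ->  [[-1, -13], [3, 38]]
... * rho(a^-1) = [[0, -1], [1, 3]]  ->  [[-13, -38], [38, 111]]
... * rho(a^-1) = [[0, -1], [1, 3]]  ->  [[-38, -101], [111, 295]]
... * rho(b) = [[1, 5], [0, 1]]  ->  [[-38, -291], [111, 850]]
... * rho(b) = [[1, 5], [0, 1]]  ->  [[-38, -481], [111, 1405]]
... * rho(a^-1) = [[0, -1], [1, 3]]  ->  [[-481, -1405], [1405, 4104]]
... * rho(b) = [[1, 5], [0, 1]]  ->  [[-481, -3810], [1405, 11129]]
... * rho(a^-1) = [[0, -1], [1, 3]]  ->  [[-3810, -10949], [11129, 31982]]
tr = -3810 + 31982 = 28172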